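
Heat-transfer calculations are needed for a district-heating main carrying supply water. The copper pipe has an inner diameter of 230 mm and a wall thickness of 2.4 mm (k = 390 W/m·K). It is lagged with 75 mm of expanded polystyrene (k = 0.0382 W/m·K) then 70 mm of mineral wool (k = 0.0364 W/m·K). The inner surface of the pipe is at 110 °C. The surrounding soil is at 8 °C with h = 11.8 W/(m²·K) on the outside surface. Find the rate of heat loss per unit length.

q′ ≈ 29.4 W/m

Treating each annulus and film as a series resistance:
R_copper pipe wall = ln(117.4/115)/(2π×390×1) = 8.429×10^-6 K/W
R_expanded polystyrene = ln(192.4/117.4)/(2π×0.0382×1) = 2.058 K/W
R_mineral wool = ln(262.4/192.4)/(2π×0.0364×1) = 1.357 K/W
R_outer film = 1/(h_o·2πr_oL) = 1/(11.8×2π×0.2624×1) = 0.0514 K/W
R_total = 3.466 K/W
Q = ΔT/R_total = 102/3.466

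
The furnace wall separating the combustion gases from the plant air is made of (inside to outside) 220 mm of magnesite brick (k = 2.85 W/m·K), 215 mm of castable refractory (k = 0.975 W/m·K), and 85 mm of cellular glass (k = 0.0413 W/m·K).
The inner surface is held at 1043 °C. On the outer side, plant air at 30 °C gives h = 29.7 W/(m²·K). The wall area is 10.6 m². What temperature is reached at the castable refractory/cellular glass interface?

Thermal resistances in series:
R_magnesite brick = L/(kA) = 0.22/(2.85×10.6) = 0.007282 K/W
R_castable refractory = L/(kA) = 0.215/(0.975×10.6) = 0.0208 K/W
R_cellular glass = L/(kA) = 0.085/(0.0413×10.6) = 0.1942 K/W
R_outer film = 1/(h_o·A) = 1/(29.7×10.6) = 0.003176 K/W
R_total = 0.2254 K/W;  Q = ΔT/R_total = 1013/0.2254 = 4494 W
T_interface = T_inner − Q·ΣR(inner→interface) = 1043 − 4490×0.02809

T ≈ 917 °C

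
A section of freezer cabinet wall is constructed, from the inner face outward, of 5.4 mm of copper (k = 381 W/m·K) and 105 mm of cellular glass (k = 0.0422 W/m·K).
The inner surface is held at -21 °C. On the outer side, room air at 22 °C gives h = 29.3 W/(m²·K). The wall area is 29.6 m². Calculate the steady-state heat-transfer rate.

Treating each layer as a thermal resistance in series:
R_copper = L/(kA) = 0.0054/(381×29.6) = 4.788×10^-7 K/W
R_cellular glass = L/(kA) = 0.105/(0.0422×29.6) = 0.08406 K/W
R_outer film = 1/(h_o·A) = 1/(29.3×29.6) = 0.001153 K/W
R_total = 0.08521 K/W
Q = ΔT / R_total = 43 / 0.08521

Q ≈ 505 W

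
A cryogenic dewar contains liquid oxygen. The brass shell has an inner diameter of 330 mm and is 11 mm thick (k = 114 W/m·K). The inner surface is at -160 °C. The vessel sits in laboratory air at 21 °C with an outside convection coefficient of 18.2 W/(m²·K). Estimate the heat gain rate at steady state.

Q ≈ 1280 W

For a spherical shell R = (1/r₁ − 1/r₂)/(4πk); film R = 1/(h·4πr²). In series:
R_brass shell = (1/0.165 − 1/0.176)/(4π×114) = 2.644×10^-4 K/W
R_outer film = 1/(h·4πr_o²) = 1/(18.2×4π×0.176²) = 0.1412 K/W
R_total = 0.1414 K/W
Q = ΔT/R_total = 181/0.1414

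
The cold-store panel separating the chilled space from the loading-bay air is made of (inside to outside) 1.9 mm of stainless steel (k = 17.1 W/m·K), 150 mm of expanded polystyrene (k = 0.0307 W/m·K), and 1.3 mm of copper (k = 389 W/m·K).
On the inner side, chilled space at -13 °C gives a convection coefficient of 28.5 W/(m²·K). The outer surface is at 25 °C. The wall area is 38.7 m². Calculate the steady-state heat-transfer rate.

Thermal resistances in series:
R_inner film = 1/(h_i·A) = 1/(28.5×38.7) = 9.067×10^-4 K/W
R_stainless steel = L/(kA) = 0.0019/(17.1×38.7) = 2.871×10^-6 K/W
R_expanded polystyrene = L/(kA) = 0.15/(0.0307×38.7) = 0.1263 K/W
R_copper = L/(kA) = 0.0013/(389×38.7) = 8.635×10^-8 K/W
R_total = 0.1272 K/W
Q = ΔT / R_total = 38 / 0.1272

Q ≈ 299 W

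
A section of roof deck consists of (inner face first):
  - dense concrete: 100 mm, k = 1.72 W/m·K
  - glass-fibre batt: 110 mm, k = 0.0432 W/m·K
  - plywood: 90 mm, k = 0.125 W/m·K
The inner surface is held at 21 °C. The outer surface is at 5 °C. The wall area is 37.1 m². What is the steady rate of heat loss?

Thermal resistances in series:
R_dense concrete = L/(kA) = 0.1/(1.72×37.1) = 0.001567 K/W
R_glass-fibre batt = L/(kA) = 0.11/(0.0432×37.1) = 0.06863 K/W
R_plywood = L/(kA) = 0.09/(0.125×37.1) = 0.01941 K/W
R_total = 0.08961 K/W
Q = ΔT / R_total = 16 / 0.08961

Q ≈ 179 W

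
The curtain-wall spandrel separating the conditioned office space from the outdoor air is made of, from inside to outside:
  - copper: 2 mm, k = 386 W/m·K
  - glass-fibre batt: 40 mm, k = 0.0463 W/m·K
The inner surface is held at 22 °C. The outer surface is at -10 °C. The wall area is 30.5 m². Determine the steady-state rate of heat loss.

Model the wall as resistances in series:
R_copper = L/(kA) = 0.002/(386×30.5) = 1.699×10^-7 K/W
R_glass-fibre batt = L/(kA) = 0.04/(0.0463×30.5) = 0.02833 K/W
R_total = 0.02833 K/W
Q = ΔT / R_total = 32 / 0.02833

Q ≈ 1130 W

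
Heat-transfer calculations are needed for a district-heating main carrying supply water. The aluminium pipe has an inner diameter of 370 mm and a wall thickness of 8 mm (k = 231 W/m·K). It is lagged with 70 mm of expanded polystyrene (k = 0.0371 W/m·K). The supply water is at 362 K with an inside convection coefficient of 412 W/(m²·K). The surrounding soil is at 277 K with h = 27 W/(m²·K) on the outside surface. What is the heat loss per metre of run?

Per-layer cylindrical resistances, series-summed:
R_inner film = 1/(h_i·2πr₁L) = 1/(412×2π×0.185×1) = 0.002088 K/W
R_aluminium pipe wall = ln(193/185)/(2π×231×1) = 2.917×10^-5 K/W
R_expanded polystyrene = ln(263/193)/(2π×0.0371×1) = 1.328 K/W
R_outer film = 1/(h_o·2πr_oL) = 1/(27×2π×0.263×1) = 0.02241 K/W
R_total = 1.352 K/W
Q = ΔT/R_total = 85/1.352

q′ ≈ 62.9 W/m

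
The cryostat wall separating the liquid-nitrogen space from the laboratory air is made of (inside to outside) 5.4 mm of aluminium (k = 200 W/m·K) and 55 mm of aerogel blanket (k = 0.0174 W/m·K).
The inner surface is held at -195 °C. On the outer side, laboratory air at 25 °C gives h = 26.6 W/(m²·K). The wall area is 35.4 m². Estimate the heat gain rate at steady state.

Q ≈ 2430 W

Treating each layer as a thermal resistance in series:
R_aluminium = L/(kA) = 0.0054/(200×35.4) = 7.627×10^-7 K/W
R_aerogel blanket = L/(kA) = 0.055/(0.0174×35.4) = 0.08929 K/W
R_outer film = 1/(h_o·A) = 1/(26.6×35.4) = 0.001062 K/W
R_total = 0.09035 K/W
Q = ΔT / R_total = 220 / 0.09035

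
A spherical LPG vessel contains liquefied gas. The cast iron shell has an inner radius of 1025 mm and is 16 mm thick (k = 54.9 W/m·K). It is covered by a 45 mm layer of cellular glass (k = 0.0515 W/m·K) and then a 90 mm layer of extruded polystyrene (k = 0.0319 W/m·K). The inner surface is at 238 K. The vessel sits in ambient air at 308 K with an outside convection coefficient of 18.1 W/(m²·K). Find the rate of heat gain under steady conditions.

Q ≈ 291 W

Radial (spherical) resistances in series:
R_cast iron shell = (1/1.025 − 1/1.041)/(4π×54.9) = 2.174×10^-5 K/W
R_cellular glass = (1/1.041 − 1/1.086)/(4π×0.0515) = 0.06151 K/W
R_extruded polystyrene = (1/1.086 − 1/1.176)/(4π×0.0319) = 0.1758 K/W
R_outer film = 1/(h·4πr_o²) = 1/(18.1×4π×1.176²) = 0.003179 K/W
R_total = 0.2405 K/W
Q = ΔT/R_total = 70/0.2405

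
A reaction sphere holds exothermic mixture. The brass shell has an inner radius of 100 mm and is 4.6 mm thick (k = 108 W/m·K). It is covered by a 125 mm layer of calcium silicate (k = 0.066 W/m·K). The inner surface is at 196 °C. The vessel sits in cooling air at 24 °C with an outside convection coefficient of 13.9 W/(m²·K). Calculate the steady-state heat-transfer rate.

Q ≈ 26.9 W

Spherical conduction: R = (1/r_in − 1/r_out)/(4πk) per layer; series-sum.
R_brass shell = (1/0.1 − 1/0.1046)/(4π×108) = 3.24×10^-4 K/W
R_calcium silicate = (1/0.1046 − 1/0.2296)/(4π×0.066) = 6.276 K/W
R_outer film = 1/(h·4πr_o²) = 1/(13.9×4π×0.2296²) = 0.1086 K/W
R_total = 6.384 K/W
Q = ΔT/R_total = 172/6.384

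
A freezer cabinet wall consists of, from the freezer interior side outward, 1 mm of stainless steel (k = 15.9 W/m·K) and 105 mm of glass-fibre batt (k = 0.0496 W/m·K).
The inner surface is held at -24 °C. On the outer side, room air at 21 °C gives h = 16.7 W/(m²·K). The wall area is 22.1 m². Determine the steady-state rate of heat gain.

Series thermal resistances:
R_stainless steel = L/(kA) = 0.001/(15.9×22.1) = 2.846×10^-6 K/W
R_glass-fibre batt = L/(kA) = 0.105/(0.0496×22.1) = 0.09579 K/W
R_outer film = 1/(h_o·A) = 1/(16.7×22.1) = 0.00271 K/W
R_total = 0.0985 K/W
Q = ΔT / R_total = 45 / 0.0985

Q ≈ 457 W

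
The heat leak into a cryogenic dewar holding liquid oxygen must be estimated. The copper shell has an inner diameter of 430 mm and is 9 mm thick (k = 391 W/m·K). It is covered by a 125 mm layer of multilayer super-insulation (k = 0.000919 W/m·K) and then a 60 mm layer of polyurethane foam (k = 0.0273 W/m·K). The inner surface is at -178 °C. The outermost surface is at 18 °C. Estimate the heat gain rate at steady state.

For a spherical shell R = (1/r₁ − 1/r₂)/(4πk); film R = 1/(h·4πr²). In series:
R_copper shell = (1/0.215 − 1/0.224)/(4π×391) = 3.803×10^-5 K/W
R_multilayer super-insulation = (1/0.224 − 1/0.349)/(4π×0.000919) = 138.5 K/W
R_polyurethane foam = (1/0.349 − 1/0.409)/(4π×0.0273) = 1.225 K/W
R_total = 139.7 K/W
Q = ΔT/R_total = 196/139.7

Q ≈ 1.4 W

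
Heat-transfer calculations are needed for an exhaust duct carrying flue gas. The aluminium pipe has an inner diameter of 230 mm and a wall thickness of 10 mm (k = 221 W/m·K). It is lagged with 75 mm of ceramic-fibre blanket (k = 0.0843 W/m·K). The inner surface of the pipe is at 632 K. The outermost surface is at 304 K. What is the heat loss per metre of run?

q′ ≈ 370 W/m

Treating each annulus and film as a series resistance:
R_aluminium pipe wall = ln(125/115)/(2π×221×1) = 6.005×10^-5 K/W
R_ceramic-fibre blanket = ln(200/125)/(2π×0.0843×1) = 0.8873 K/W
R_total = 0.8874 K/W
Q = ΔT/R_total = 328/0.8874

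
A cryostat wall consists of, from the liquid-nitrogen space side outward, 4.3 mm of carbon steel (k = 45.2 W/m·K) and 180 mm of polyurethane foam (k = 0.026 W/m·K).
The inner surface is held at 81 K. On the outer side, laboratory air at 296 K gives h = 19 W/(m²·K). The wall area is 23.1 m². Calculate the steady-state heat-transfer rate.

Q ≈ 712 W

Using the resistance-network approach (series):
R_carbon steel = L/(kA) = 0.0043/(45.2×23.1) = 4.118×10^-6 K/W
R_polyurethane foam = L/(kA) = 0.18/(0.026×23.1) = 0.2997 K/W
R_outer film = 1/(h_o·A) = 1/(19×23.1) = 0.002278 K/W
R_total = 0.302 K/W
Q = ΔT / R_total = 215 / 0.302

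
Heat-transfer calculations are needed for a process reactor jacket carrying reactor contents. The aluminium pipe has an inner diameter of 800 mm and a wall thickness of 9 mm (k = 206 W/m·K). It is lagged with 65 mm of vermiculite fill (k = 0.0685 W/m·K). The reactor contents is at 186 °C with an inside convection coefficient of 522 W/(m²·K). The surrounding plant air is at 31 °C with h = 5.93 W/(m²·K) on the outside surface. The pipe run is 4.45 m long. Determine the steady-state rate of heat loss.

Q ≈ 1720 W

Treating each annulus and film as a series resistance:
R_inner film = 1/(h_i·2πr₁L) = 1/(522×2π×0.4×4.45) = 1.713×10^-4 K/W
R_aluminium pipe wall = ln(409/400)/(2π×206×4.45) = 3.863×10^-6 K/W
R_vermiculite fill = ln(474/409)/(2π×0.0685×4.45) = 0.07701 K/W
R_outer film = 1/(h_o·2πr_oL) = 1/(5.93×2π×0.474×4.45) = 0.01272 K/W
R_total = 0.08991 K/W
Q = ΔT/R_total = 155/0.08991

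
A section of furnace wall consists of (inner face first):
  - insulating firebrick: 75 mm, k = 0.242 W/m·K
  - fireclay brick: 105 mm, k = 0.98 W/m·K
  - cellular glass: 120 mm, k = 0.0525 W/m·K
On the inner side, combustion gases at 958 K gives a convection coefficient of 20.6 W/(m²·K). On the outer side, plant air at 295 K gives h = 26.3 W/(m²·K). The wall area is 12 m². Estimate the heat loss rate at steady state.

Q ≈ 2850 W

Model the wall as resistances in series:
R_inner film = 1/(h_i·A) = 1/(20.6×12) = 0.004045 K/W
R_insulating firebrick = L/(kA) = 0.075/(0.242×12) = 0.02583 K/W
R_fireclay brick = L/(kA) = 0.105/(0.98×12) = 0.008929 K/W
R_cellular glass = L/(kA) = 0.12/(0.0525×12) = 0.1905 K/W
R_outer film = 1/(h_o·A) = 1/(26.3×12) = 0.003169 K/W
R_total = 0.2324 K/W
Q = ΔT / R_total = 663 / 0.2324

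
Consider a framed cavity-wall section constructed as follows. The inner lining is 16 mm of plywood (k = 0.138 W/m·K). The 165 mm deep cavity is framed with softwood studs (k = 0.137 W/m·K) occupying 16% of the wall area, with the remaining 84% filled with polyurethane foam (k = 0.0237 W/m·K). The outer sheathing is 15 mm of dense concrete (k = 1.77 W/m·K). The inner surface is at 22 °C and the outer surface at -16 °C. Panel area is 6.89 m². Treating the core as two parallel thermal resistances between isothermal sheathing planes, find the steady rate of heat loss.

Q ≈ 64.3 W

Sheathing layers in series; stud and cavity paths in parallel between them.
R_inner = 0.016/(0.138×6.89) = 0.01683 K/W
R_stud  = 0.165/(0.137×0.16×6.89) = 1.093 K/W
R_cav   = 0.165/(0.0237×0.84×6.89) = 1.203 K/W
1/R_core = 1/R_stud + 1/R_cav → R_core = 0.5725 K/W
R_outer = 0.015/(1.77×6.89) = 0.00123 K/W
R_total = 0.5906 K/W
Q = ΔT/R_total = 38/0.5906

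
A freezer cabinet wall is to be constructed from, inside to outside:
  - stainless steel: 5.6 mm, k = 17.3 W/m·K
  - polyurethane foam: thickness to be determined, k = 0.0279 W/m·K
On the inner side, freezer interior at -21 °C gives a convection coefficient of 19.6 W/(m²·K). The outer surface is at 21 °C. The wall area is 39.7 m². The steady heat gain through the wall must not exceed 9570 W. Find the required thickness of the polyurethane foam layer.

Model the wall as resistances in series:
R_inner film = 1/(h_i·A) = 1/(19.6×39.7) = 0.001285 K/W
R_stainless steel = L/(kA) = 0.0056/(17.3×39.7) = 8.154×10^-6 K/W
Sum of the known resistances R_other = 0.001293 K/W
Required total resistance R_tot = ΔT/Q_allow = 42/9570 = 0.004389 K/W
R_polyurethane foam = R_tot − R_other = 0.003095 K/W
L = R·k·A = 0.003095×0.0279×39.7

L ≈ 3.43 mm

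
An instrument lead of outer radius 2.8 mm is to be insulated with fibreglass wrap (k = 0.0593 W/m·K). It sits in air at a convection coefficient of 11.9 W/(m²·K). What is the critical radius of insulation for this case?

For a cylinder r_cr = k/h = 0.0593/11.9
r_cr = 4.98 mm; since the bare radius (2.8 mm) is below r_cr, adding a thin layer of insulation will *increase* heat loss.

r_cr ≈ 4.98 mm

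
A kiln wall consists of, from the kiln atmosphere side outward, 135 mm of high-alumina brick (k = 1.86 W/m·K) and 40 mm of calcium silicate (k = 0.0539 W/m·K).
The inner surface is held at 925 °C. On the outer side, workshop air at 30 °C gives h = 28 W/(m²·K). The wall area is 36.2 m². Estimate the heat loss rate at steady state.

Q ≈ 38100 W

Series thermal resistances:
R_high-alumina brick = L/(kA) = 0.135/(1.86×36.2) = 0.002005 K/W
R_calcium silicate = L/(kA) = 0.04/(0.0539×36.2) = 0.0205 K/W
R_outer film = 1/(h_o·A) = 1/(28×36.2) = 9.866×10^-4 K/W
R_total = 0.02349 K/W
Q = ΔT / R_total = 895 / 0.02349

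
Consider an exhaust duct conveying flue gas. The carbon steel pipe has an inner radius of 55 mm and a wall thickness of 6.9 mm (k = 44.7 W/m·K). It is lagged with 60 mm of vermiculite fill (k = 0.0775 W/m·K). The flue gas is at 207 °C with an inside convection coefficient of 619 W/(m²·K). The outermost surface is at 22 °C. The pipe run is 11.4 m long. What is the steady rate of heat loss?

Q ≈ 1510 W

Treating each annulus and film as a series resistance:
R_inner film = 1/(h_i·2πr₁L) = 1/(619×2π×0.055×11.4) = 4.101×10^-4 K/W
R_carbon steel pipe wall = ln(61.9/55)/(2π×44.7×11.4) = 3.691×10^-5 K/W
R_vermiculite fill = ln(121.9/61.9)/(2π×0.0775×11.4) = 0.1221 K/W
R_total = 0.1225 K/W
Q = ΔT/R_total = 185/0.1225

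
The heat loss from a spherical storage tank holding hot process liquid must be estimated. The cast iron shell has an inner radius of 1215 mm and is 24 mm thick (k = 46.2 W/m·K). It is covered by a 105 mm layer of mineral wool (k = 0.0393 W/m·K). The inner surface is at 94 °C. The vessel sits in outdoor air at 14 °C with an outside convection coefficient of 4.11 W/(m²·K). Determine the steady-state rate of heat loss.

For a spherical shell R = (1/r₁ − 1/r₂)/(4πk); film R = 1/(h·4πr²). In series:
R_cast iron shell = (1/1.215 − 1/1.239)/(4π×46.2) = 2.746×10^-5 K/W
R_mineral wool = (1/1.239 − 1/1.344)/(4π×0.0393) = 0.1277 K/W
R_outer film = 1/(h·4πr_o²) = 1/(4.11×4π×1.344²) = 0.01072 K/W
R_total = 0.1384 K/W
Q = ΔT/R_total = 80/0.1384

Q ≈ 578 W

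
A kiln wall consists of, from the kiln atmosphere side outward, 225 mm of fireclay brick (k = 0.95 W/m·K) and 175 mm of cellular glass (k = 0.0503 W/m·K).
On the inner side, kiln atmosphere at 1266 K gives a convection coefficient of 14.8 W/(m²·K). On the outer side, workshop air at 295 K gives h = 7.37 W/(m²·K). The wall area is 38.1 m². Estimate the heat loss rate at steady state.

Using the resistance-network approach (series):
R_inner film = 1/(h_i·A) = 1/(14.8×38.1) = 0.001773 K/W
R_fireclay brick = L/(kA) = 0.225/(0.95×38.1) = 0.006216 K/W
R_cellular glass = L/(kA) = 0.175/(0.0503×38.1) = 0.09132 K/W
R_outer film = 1/(h_o·A) = 1/(7.37×38.1) = 0.003561 K/W
R_total = 0.1029 K/W
Q = ΔT / R_total = 971 / 0.1029

Q ≈ 9440 W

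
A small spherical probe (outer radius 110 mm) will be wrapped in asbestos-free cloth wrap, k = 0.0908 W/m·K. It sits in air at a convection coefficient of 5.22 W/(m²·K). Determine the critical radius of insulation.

r_cr ≈ 34.8 mm

For a sphere r_cr = 2k/h = 2×0.0908/5.22
r_cr = 34.8 mm; since the bare radius (110 mm) is above r_cr, any added insulation will reduce heat loss.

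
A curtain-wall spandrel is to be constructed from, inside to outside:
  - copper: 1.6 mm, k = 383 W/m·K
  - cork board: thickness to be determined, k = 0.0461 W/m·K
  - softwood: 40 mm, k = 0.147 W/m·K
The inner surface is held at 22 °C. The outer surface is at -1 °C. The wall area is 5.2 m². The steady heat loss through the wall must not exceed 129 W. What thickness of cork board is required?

Series thermal resistances:
R_copper = L/(kA) = 0.0016/(383×5.2) = 8.034×10^-7 K/W
R_softwood = L/(kA) = 0.04/(0.147×5.2) = 0.05233 K/W
Sum of the known resistances R_other = 0.05233 K/W
Required total resistance R_tot = ΔT/Q_allow = 23/129 = 0.1783 K/W
R_cork board = R_tot − R_other = 0.126 K/W
L = R·k·A = 0.126×0.0461×5.2

L ≈ 30.2 mm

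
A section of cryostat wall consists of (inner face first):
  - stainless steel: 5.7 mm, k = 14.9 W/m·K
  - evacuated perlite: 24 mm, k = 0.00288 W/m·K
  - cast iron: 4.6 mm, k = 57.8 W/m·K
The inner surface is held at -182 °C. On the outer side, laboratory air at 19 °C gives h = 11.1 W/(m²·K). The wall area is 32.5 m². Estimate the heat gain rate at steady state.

Q ≈ 775 W

Using the resistance-network approach (series):
R_stainless steel = L/(kA) = 0.0057/(14.9×32.5) = 1.177×10^-5 K/W
R_evacuated perlite = L/(kA) = 0.024/(0.00288×32.5) = 0.2564 K/W
R_cast iron = L/(kA) = 0.0046/(57.8×32.5) = 2.449×10^-6 K/W
R_outer film = 1/(h_o·A) = 1/(11.1×32.5) = 0.002772 K/W
R_total = 0.2592 K/W
Q = ΔT / R_total = 201 / 0.2592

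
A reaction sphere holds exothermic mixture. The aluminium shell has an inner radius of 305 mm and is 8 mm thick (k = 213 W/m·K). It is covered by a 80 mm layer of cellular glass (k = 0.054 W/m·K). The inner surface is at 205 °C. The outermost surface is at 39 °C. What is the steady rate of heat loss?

For a spherical shell R = (1/r₁ − 1/r₂)/(4πk); film R = 1/(h·4πr²). In series:
R_aluminium shell = (1/0.305 − 1/0.313)/(4π×213) = 3.131×10^-5 K/W
R_cellular glass = (1/0.313 − 1/0.393)/(4π×0.054) = 0.9584 K/W
R_total = 0.9584 K/W
Q = ΔT/R_total = 166/0.9584

Q ≈ 173 W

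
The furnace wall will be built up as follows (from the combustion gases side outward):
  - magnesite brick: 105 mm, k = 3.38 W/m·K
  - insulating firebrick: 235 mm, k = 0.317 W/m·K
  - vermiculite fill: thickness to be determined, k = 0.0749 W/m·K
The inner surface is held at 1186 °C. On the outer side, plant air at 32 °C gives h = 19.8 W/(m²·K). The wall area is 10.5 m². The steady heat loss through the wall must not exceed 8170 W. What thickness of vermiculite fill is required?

L ≈ 49.5 mm

Series thermal resistances:
R_magnesite brick = L/(kA) = 0.105/(3.38×10.5) = 0.002959 K/W
R_insulating firebrick = L/(kA) = 0.235/(0.317×10.5) = 0.0706 K/W
R_outer film = 1/(h_o·A) = 1/(19.8×10.5) = 0.00481 K/W
Sum of the known resistances R_other = 0.07837 K/W
Required total resistance R_tot = ΔT/Q_allow = 1154/8170 = 0.1412 K/W
R_vermiculite fill = R_tot − R_other = 0.06288 K/W
L = R·k·A = 0.06288×0.0749×10.5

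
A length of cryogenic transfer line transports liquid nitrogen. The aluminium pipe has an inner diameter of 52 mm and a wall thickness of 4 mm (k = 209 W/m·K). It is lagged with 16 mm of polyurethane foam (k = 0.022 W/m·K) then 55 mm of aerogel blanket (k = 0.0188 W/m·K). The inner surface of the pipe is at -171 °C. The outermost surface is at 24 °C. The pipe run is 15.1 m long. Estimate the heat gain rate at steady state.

Q ≈ 302 W

Treating each annulus and film as a series resistance:
R_aluminium pipe wall = ln(30/26)/(2π×209×15.1) = 7.217×10^-6 K/W
R_polyurethane foam = ln(46/30)/(2π×0.022×15.1) = 0.2048 K/W
R_aerogel blanket = ln(101/46)/(2π×0.0188×15.1) = 0.4409 K/W
R_total = 0.6457 K/W
Q = ΔT/R_total = 195/0.6457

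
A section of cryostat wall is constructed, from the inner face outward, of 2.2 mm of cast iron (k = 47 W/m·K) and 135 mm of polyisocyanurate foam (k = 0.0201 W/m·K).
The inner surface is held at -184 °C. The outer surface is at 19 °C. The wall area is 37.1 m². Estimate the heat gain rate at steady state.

Q ≈ 1120 W

Model the wall as resistances in series:
R_cast iron = L/(kA) = 0.0022/(47×37.1) = 1.262×10^-6 K/W
R_polyisocyanurate foam = L/(kA) = 0.135/(0.0201×37.1) = 0.181 K/W
R_total = 0.181 K/W
Q = ΔT / R_total = 203 / 0.181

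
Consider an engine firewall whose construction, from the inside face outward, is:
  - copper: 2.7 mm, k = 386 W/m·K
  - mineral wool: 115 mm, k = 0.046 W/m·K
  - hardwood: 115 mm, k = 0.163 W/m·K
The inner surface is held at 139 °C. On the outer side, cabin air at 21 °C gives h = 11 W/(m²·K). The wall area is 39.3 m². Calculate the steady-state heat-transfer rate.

Thermal resistances in series:
R_copper = L/(kA) = 0.0027/(386×39.3) = 1.78×10^-7 K/W
R_mineral wool = L/(kA) = 0.115/(0.046×39.3) = 0.06361 K/W
R_hardwood = L/(kA) = 0.115/(0.163×39.3) = 0.01795 K/W
R_outer film = 1/(h_o·A) = 1/(11×39.3) = 0.002313 K/W
R_total = 0.08388 K/W
Q = ΔT / R_total = 118 / 0.08388

Q ≈ 1410 W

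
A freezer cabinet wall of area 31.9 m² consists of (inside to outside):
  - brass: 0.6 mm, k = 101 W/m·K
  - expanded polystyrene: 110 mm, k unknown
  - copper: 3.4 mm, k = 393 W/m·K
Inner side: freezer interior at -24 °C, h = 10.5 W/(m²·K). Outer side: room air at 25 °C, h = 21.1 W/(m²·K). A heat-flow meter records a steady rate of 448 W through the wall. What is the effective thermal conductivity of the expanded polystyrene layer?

k ≈ 0.0329 W/(m·K)

Treating each layer as a thermal resistance in series:
R_inner film = 1/(h_i·A) = 1/(10.5×31.9) = 0.002986 K/W
R_brass = L/(kA) = 0.0006/(101×31.9) = 1.862×10^-7 K/W
R_copper = L/(kA) = 0.0034/(393×31.9) = 2.712×10^-7 K/W
R_outer film = 1/(h_o·A) = 1/(21.1×31.9) = 0.001486 K/W
Sum of known resistances R_other = 0.004472 K/W
Total R = ΔT/Q = 49/448 = 0.1094 K/W
R_expanded polystyrene = R_total − R_other = 0.1049 K/W
k = L/(R·A) = 0.11/(0.1049×31.9)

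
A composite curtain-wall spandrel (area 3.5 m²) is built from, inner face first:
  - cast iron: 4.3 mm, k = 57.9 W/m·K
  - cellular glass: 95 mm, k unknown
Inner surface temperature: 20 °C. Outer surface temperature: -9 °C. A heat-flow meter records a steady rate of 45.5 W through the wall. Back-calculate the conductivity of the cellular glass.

Model the wall as resistances in series:
R_cast iron = L/(kA) = 0.0043/(57.9×3.5) = 2.122×10^-5 K/W
Sum of known resistances R_other = 2.122×10^-5 K/W
Total R = ΔT/Q = 29/45.5 = 0.6374 K/W
R_cellular glass = R_total − R_other = 0.6373 K/W
k = L/(R·A) = 0.095/(0.6373×3.5)

k ≈ 0.0426 W/(m·K)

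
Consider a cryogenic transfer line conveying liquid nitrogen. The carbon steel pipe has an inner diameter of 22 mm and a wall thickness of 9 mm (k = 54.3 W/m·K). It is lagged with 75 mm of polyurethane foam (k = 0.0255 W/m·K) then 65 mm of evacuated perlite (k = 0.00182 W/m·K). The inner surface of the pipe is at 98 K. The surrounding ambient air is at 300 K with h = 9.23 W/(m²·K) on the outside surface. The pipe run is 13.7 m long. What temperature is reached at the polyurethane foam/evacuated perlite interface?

Cylindrical conduction, so R = ln(r₂/r₁)/(2πkL) per layer, in series:
R_carbon steel pipe wall = ln(20/11)/(2π×54.3×13.7) = 1.279×10^-4 K/W
R_polyurethane foam = ln(95/20)/(2π×0.0255×13.7) = 0.7099 K/W
R_evacuated perlite = ln(160/95)/(2π×0.00182×13.7) = 3.327 K/W
R_outer film = 1/(h_o·2πr_oL) = 1/(9.23×2π×0.16×13.7) = 0.007866 K/W
R_total = 4.045 K/W
Q = ΔT/R_total = 202/4.045
Q = 49.9 W
T_interface = T_inner + Q·ΣR(inner→interface) = 98 + 49.9×0.71

T ≈ 133 K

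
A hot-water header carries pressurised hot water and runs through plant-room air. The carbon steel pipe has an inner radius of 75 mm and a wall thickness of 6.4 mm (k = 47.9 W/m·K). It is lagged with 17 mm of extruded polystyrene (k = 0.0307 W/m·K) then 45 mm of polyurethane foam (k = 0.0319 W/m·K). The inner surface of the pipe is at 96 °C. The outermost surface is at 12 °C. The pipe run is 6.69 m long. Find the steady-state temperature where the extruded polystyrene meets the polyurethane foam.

Treating each annulus and film as a series resistance:
R_carbon steel pipe wall = ln(81.4/75)/(2π×47.9×6.69) = 4.067×10^-5 K/W
R_extruded polystyrene = ln(98.4/81.4)/(2π×0.0307×6.69) = 0.147 K/W
R_polyurethane foam = ln(143.4/98.4)/(2π×0.0319×6.69) = 0.2809 K/W
R_total = 0.4279 K/W
Q = ΔT/R_total = 84/0.4279
Q = 196 W
T_interface = T_inner − Q·ΣR(inner→interface) = 96 − 196×0.147

T ≈ 67.1 °C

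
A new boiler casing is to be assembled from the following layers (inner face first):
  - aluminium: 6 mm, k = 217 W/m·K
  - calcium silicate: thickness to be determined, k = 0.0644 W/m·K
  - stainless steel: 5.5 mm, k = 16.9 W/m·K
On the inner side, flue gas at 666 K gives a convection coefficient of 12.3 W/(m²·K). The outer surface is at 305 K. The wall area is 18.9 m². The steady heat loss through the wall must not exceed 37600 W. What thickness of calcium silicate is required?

L ≈ 6.43 mm

Treating each layer as a thermal resistance in series:
R_inner film = 1/(h_i·A) = 1/(12.3×18.9) = 0.004302 K/W
R_aluminium = L/(kA) = 0.006/(217×18.9) = 1.463×10^-6 K/W
R_stainless steel = L/(kA) = 0.0055/(16.9×18.9) = 1.722×10^-5 K/W
Sum of the known resistances R_other = 0.00432 K/W
Required total resistance R_tot = ΔT/Q_allow = 361/37600 = 0.009601 K/W
R_calcium silicate = R_tot − R_other = 0.005281 K/W
L = R·k·A = 0.005281×0.0644×18.9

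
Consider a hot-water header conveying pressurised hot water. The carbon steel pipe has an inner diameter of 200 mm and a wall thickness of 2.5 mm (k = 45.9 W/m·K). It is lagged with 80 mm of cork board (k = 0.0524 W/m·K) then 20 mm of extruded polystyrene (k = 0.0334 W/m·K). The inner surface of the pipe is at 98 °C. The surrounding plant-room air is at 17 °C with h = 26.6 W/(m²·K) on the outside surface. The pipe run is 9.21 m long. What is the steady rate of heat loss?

Per-layer cylindrical resistances, series-summed:
R_carbon steel pipe wall = ln(102.5/100)/(2π×45.9×9.21) = 9.296×10^-6 K/W
R_cork board = ln(182.5/102.5)/(2π×0.0524×9.21) = 0.1902 K/W
R_extruded polystyrene = ln(202.5/182.5)/(2π×0.0334×9.21) = 0.0538 K/W
R_outer film = 1/(h_o·2πr_oL) = 1/(26.6×2π×0.2025×9.21) = 0.003208 K/W
R_total = 0.2473 K/W
Q = ΔT/R_total = 81/0.2473

Q ≈ 328 W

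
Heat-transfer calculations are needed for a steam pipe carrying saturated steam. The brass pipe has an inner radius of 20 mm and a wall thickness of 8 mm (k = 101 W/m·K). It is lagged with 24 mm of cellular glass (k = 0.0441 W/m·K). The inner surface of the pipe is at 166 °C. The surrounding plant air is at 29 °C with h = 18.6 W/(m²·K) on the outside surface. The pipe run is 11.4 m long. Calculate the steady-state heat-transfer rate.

Q ≈ 651 W

Cylindrical conduction, so R = ln(r₂/r₁)/(2πkL) per layer, in series:
R_brass pipe wall = ln(28/20)/(2π×101×11.4) = 4.651×10^-5 K/W
R_cellular glass = ln(52/28)/(2π×0.0441×11.4) = 0.196 K/W
R_outer film = 1/(h_o·2πr_oL) = 1/(18.6×2π×0.052×11.4) = 0.01443 K/W
R_total = 0.2105 K/W
Q = ΔT/R_total = 137/0.2105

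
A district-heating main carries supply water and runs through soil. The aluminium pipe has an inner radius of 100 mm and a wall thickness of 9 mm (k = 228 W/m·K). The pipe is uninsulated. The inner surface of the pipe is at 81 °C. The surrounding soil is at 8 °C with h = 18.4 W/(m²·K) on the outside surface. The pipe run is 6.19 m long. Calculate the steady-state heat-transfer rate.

Cylindrical conduction, so R = ln(r₂/r₁)/(2πkL) per layer, in series:
R_aluminium pipe wall = ln(109/100)/(2π×228×6.19) = 9.718×10^-6 K/W
R_outer film = 1/(h_o·2πr_oL) = 1/(18.4×2π×0.109×6.19) = 0.01282 K/W
R_total = 0.01283 K/W
Q = ΔT/R_total = 73/0.01283

Q ≈ 5690 W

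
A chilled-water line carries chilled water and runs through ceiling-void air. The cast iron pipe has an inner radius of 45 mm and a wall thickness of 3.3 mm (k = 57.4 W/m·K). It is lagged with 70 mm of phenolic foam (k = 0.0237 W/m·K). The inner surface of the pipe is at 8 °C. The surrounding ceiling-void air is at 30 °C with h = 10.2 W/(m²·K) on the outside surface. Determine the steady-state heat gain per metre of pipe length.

q′ ≈ 3.58 W/m

Radial resistances (cylindrical: R_cond = ln(r_o/r_i)/(2πkL), R_conv = 1/(h·2πrL)):
R_cast iron pipe wall = ln(48.3/45)/(2π×57.4×1) = 1.962×10^-4 K/W
R_phenolic foam = ln(118.3/48.3)/(2π×0.0237×1) = 6.016 K/W
R_outer film = 1/(h_o·2πr_oL) = 1/(10.2×2π×0.1183×1) = 0.1319 K/W
R_total = 6.148 K/W
Q = ΔT/R_total = 22/6.148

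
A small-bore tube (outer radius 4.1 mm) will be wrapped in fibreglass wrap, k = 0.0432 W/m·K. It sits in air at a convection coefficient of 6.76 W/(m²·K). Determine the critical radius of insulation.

r_cr ≈ 6.39 mm

For a cylinder r_cr = k/h = 0.0432/6.76
r_cr = 6.39 mm; since the bare radius (4.1 mm) is below r_cr, adding a thin layer of insulation will *increase* heat loss.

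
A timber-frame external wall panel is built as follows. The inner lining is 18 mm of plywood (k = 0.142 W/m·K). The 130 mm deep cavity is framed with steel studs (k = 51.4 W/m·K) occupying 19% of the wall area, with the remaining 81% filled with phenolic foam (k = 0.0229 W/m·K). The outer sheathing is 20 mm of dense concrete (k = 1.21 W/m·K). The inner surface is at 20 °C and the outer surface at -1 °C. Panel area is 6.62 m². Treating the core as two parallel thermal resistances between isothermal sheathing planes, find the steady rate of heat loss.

Q ≈ 888 W

Sheathing layers in series; stud and cavity paths in parallel between them.
R_inner = 0.018/(0.142×6.62) = 0.01915 K/W
R_stud  = 0.13/(51.4×0.19×6.62) = 0.002011 K/W
R_cav   = 0.13/(0.0229×0.81×6.62) = 1.059 K/W
1/R_core = 1/R_stud + 1/R_cav → R_core = 0.002007 K/W
R_outer = 0.02/(1.21×6.62) = 0.002497 K/W
R_total = 0.02365 K/W
Q = ΔT/R_total = 21/0.02365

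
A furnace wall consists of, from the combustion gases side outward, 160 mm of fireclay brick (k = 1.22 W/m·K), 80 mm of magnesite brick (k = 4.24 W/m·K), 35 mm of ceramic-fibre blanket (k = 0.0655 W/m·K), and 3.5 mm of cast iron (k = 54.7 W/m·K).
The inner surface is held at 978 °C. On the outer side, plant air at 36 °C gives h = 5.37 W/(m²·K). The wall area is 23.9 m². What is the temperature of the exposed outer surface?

Thermal resistances in series:
R_fireclay brick = L/(kA) = 0.16/(1.22×23.9) = 0.005487 K/W
R_magnesite brick = L/(kA) = 0.08/(4.24×23.9) = 7.895×10^-4 K/W
R_ceramic-fibre blanket = L/(kA) = 0.035/(0.0655×23.9) = 0.02236 K/W
R_cast iron = L/(kA) = 0.0035/(54.7×23.9) = 2.677×10^-6 K/W
R_outer film = 1/(h_o·A) = 1/(5.37×23.9) = 0.007792 K/W
R_total = 0.03643 K/W;  Q = ΔT/R_total = 942/0.03643 = 25860 W
T_interface = T_inner − Q·ΣR(inner→interface) = 978 − 25900×0.02864

T ≈ 237 °C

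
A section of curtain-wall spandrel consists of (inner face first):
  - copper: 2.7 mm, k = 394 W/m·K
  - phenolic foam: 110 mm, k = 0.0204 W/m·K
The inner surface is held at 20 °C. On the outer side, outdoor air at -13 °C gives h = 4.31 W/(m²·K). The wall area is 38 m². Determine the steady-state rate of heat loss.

Thermal resistances in series:
R_copper = L/(kA) = 0.0027/(394×38) = 1.803×10^-7 K/W
R_phenolic foam = L/(kA) = 0.11/(0.0204×38) = 0.1419 K/W
R_outer film = 1/(h_o·A) = 1/(4.31×38) = 0.006106 K/W
R_total = 0.148 K/W
Q = ΔT / R_total = 33 / 0.148

Q ≈ 223 W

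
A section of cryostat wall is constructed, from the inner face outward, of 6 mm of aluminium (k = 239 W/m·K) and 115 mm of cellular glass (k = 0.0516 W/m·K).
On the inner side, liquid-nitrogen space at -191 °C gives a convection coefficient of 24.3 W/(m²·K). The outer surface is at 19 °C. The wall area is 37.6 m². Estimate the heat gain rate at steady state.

Q ≈ 3480 W

Using the resistance-network approach (series):
R_inner film = 1/(h_i·A) = 1/(24.3×37.6) = 0.001094 K/W
R_aluminium = L/(kA) = 0.006/(239×37.6) = 6.677×10^-7 K/W
R_cellular glass = L/(kA) = 0.115/(0.0516×37.6) = 0.05927 K/W
R_total = 0.06037 K/W
Q = ΔT / R_total = 210 / 0.06037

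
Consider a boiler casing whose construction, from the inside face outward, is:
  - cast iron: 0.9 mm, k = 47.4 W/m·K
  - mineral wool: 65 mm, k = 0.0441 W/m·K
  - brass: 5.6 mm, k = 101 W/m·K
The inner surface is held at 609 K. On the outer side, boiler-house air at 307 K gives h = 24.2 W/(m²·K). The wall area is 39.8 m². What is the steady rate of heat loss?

Model the wall as resistances in series:
R_cast iron = L/(kA) = 0.0009/(47.4×39.8) = 4.771×10^-7 K/W
R_mineral wool = L/(kA) = 0.065/(0.0441×39.8) = 0.03703 K/W
R_brass = L/(kA) = 0.0056/(101×39.8) = 1.393×10^-6 K/W
R_outer film = 1/(h_o·A) = 1/(24.2×39.8) = 0.001038 K/W
R_total = 0.03807 K/W
Q = ΔT / R_total = 302 / 0.03807

Q ≈ 7930 W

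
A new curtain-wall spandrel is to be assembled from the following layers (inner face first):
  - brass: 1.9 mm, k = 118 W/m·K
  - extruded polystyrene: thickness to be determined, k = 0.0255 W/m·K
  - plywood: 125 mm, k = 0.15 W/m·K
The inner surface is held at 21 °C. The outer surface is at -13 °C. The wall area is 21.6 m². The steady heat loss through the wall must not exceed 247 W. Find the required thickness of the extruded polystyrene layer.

L ≈ 54.6 mm

Series thermal resistances:
R_brass = L/(kA) = 0.0019/(118×21.6) = 7.454×10^-7 K/W
R_plywood = L/(kA) = 0.125/(0.15×21.6) = 0.03858 K/W
Sum of the known resistances R_other = 0.03858 K/W
Required total resistance R_tot = ΔT/Q_allow = 34/247 = 0.1377 K/W
R_extruded polystyrene = R_tot − R_other = 0.09907 K/W
L = R·k·A = 0.09907×0.0255×21.6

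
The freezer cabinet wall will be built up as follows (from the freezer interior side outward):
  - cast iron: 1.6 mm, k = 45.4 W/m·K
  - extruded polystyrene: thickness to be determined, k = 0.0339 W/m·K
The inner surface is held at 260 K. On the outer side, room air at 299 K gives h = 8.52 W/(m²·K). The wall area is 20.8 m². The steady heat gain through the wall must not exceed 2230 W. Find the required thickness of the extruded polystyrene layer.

Model the wall as resistances in series:
R_cast iron = L/(kA) = 0.0016/(45.4×20.8) = 1.694×10^-6 K/W
R_outer film = 1/(h_o·A) = 1/(8.52×20.8) = 0.005643 K/W
Sum of the known resistances R_other = 0.005645 K/W
Required total resistance R_tot = ΔT/Q_allow = 39/2230 = 0.01749 K/W
R_extruded polystyrene = R_tot − R_other = 0.01184 K/W
L = R·k·A = 0.01184×0.0339×20.8

L ≈ 8.35 mm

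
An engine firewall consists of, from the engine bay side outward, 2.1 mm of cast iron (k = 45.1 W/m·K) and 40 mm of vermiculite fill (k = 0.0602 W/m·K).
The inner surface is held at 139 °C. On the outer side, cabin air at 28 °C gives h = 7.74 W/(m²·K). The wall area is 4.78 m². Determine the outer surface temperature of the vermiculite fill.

Model the wall as resistances in series:
R_cast iron = L/(kA) = 0.0021/(45.1×4.78) = 9.741×10^-6 K/W
R_vermiculite fill = L/(kA) = 0.04/(0.0602×4.78) = 0.139 K/W
R_outer film = 1/(h_o·A) = 1/(7.74×4.78) = 0.02703 K/W
R_total = 0.166 K/W;  Q = ΔT/R_total = 111/0.166 = 668.5 W
T_interface = T_inner − Q·ΣR(inner→interface) = 139 − 668×0.139

T ≈ 46.1 °C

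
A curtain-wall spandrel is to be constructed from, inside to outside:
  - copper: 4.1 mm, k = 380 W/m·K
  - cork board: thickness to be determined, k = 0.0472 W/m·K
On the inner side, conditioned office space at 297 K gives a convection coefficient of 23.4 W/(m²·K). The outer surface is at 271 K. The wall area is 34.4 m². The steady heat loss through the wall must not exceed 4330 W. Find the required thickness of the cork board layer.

Thermal resistances in series:
R_inner film = 1/(h_i·A) = 1/(23.4×34.4) = 0.001242 K/W
R_copper = L/(kA) = 0.0041/(380×34.4) = 3.136×10^-7 K/W
Sum of the known resistances R_other = 0.001243 K/W
Required total resistance R_tot = ΔT/Q_allow = 26/4330 = 0.006005 K/W
R_cork board = R_tot − R_other = 0.004762 K/W
L = R·k·A = 0.004762×0.0472×34.4

L ≈ 7.73 mm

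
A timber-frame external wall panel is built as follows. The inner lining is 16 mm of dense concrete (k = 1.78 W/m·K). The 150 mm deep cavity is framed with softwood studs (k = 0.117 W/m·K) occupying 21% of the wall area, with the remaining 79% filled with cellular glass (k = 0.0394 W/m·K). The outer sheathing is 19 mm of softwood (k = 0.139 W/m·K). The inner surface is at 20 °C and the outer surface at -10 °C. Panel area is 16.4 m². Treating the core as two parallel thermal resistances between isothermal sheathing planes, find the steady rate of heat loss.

Sheathing layers in series; stud and cavity paths in parallel between them.
R_inner = 0.016/(1.78×16.4) = 5.481×10^-4 K/W
R_stud  = 0.15/(0.117×0.21×16.4) = 0.3723 K/W
R_cav   = 0.15/(0.0394×0.79×16.4) = 0.2938 K/W
1/R_core = 1/R_stud + 1/R_cav → R_core = 0.1642 K/W
R_outer = 0.019/(0.139×16.4) = 0.008335 K/W
R_total = 0.1731 K/W
Q = ΔT/R_total = 30/0.1731

Q ≈ 173 W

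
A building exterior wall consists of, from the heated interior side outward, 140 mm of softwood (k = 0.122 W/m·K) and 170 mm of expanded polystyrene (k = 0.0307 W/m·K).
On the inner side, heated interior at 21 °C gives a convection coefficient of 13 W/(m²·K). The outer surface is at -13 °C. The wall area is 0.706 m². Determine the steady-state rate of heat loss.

Using the resistance-network approach (series):
R_inner film = 1/(h_i·A) = 1/(13×0.706) = 0.109 K/W
R_softwood = L/(kA) = 0.14/(0.122×0.706) = 1.625 K/W
R_expanded polystyrene = L/(kA) = 0.17/(0.0307×0.706) = 7.843 K/W
R_total = 9.578 K/W
Q = ΔT / R_total = 34 / 9.578

Q ≈ 3.55 W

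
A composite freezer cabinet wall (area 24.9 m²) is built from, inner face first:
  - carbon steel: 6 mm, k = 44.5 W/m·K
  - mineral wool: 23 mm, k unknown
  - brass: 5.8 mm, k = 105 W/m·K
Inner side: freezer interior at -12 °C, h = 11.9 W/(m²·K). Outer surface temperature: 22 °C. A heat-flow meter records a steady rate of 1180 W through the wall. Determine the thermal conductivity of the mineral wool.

Series thermal resistances:
R_inner film = 1/(h_i·A) = 1/(11.9×24.9) = 0.003375 K/W
R_carbon steel = L/(kA) = 0.006/(44.5×24.9) = 5.415×10^-6 K/W
R_brass = L/(kA) = 0.0058/(105×24.9) = 2.218×10^-6 K/W
Sum of known resistances R_other = 0.003382 K/W
Total R = ΔT/Q = 34/1180 = 0.02881 K/W
R_mineral wool = R_total − R_other = 0.02543 K/W
k = L/(R·A) = 0.023/(0.02543×24.9)

k ≈ 0.0363 W/(m·K)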